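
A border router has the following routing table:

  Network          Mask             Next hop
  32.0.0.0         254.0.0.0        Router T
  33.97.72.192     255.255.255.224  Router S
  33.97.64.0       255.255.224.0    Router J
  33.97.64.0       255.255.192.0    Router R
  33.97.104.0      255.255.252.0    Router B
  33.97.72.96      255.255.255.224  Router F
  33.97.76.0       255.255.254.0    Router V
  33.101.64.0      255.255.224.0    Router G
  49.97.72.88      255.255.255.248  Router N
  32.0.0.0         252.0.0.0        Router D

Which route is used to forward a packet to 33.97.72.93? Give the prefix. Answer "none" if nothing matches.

33.97.64.0/19

Entries matching 33.97.72.93:
  32.0.0.0/6 (32.0.0.0 - 35.255.255.255)
  32.0.0.0/7 (32.0.0.0 - 33.255.255.255)
  33.97.64.0/18 (33.97.64.0 - 33.97.127.255)
  33.97.64.0/19 (33.97.64.0 - 33.97.95.255)
Most specific is 33.97.64.0/19.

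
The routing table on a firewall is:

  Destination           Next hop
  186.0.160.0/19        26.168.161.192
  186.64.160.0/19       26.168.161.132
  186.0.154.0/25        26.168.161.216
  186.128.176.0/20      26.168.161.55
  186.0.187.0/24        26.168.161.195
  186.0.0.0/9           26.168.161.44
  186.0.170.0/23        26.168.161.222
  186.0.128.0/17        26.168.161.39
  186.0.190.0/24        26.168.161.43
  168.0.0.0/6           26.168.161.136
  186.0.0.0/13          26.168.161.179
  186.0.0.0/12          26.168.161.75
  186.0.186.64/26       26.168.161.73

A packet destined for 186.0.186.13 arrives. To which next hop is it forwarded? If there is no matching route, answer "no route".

Routes whose prefix contains 186.0.186.13:
  186.0.0.0/9 (186.0.0.0 - 186.127.255.255) -> 26.168.161.44
  186.0.0.0/12 (186.0.0.0 - 186.15.255.255) -> 26.168.161.75
  186.0.0.0/13 (186.0.0.0 - 186.7.255.255) -> 26.168.161.179
  186.0.128.0/17 (186.0.128.0 - 186.0.255.255) -> 26.168.161.39
  186.0.160.0/19 (186.0.160.0 - 186.0.191.255) -> 26.168.161.192
More-specific entries that do NOT match:
  186.0.186.64/26 (186.0.186.64 - 186.0.186.127) does not contain 186.0.186.13
  186.0.154.0/25 (186.0.154.0 - 186.0.154.127) does not contain 186.0.186.13
  186.0.187.0/24 (186.0.187.0 - 186.0.187.255) does not contain 186.0.186.13
  186.0.190.0/24 (186.0.190.0 - 186.0.190.255) does not contain 186.0.186.13
  186.0.170.0/23 (186.0.170.0 - 186.0.171.255) does not contain 186.0.186.13
  186.128.176.0/20 (186.128.176.0 - 186.128.191.255) does not contain 186.0.186.13
Longest matching prefix is /19 -> next hop 26.168.161.192.

26.168.161.192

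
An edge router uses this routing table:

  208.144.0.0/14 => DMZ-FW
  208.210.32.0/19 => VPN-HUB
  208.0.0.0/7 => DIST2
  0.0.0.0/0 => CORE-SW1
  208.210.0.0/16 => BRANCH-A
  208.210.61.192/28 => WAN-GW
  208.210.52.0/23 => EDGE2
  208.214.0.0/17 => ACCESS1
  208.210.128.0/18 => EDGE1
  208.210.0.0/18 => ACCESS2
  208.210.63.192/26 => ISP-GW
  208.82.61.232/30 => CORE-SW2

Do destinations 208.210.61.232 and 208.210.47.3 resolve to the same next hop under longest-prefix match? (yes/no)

yes

208.210.61.232: longest match 208.210.32.0/19 -> VPN-HUB
208.210.47.3: longest match 208.210.32.0/19 -> VPN-HUB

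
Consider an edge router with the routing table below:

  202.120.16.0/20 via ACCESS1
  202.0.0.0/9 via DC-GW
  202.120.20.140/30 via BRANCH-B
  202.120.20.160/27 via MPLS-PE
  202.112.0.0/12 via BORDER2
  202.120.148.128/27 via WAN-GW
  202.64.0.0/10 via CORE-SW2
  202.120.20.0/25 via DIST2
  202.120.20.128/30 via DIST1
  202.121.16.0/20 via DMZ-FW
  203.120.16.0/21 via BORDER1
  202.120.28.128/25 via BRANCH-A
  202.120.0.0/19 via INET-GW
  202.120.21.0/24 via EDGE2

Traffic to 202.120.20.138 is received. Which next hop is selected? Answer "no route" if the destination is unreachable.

Routes whose prefix contains 202.120.20.138:
  202.0.0.0/9 (202.0.0.0 - 202.127.255.255) -> DC-GW
  202.64.0.0/10 (202.64.0.0 - 202.127.255.255) -> CORE-SW2
  202.112.0.0/12 (202.112.0.0 - 202.127.255.255) -> BORDER2
  202.120.0.0/19 (202.120.0.0 - 202.120.31.255) -> INET-GW
  202.120.16.0/20 (202.120.16.0 - 202.120.31.255) -> ACCESS1
More-specific entries that do NOT match:
  202.120.20.140/30 (202.120.20.140 - 202.120.20.143) does not contain 202.120.20.138
  202.120.20.128/30 (202.120.20.128 - 202.120.20.131) does not contain 202.120.20.138
  202.120.20.160/27 (202.120.20.160 - 202.120.20.191) does not contain 202.120.20.138
  202.120.148.128/27 (202.120.148.128 - 202.120.148.159) does not contain 202.120.20.138
  202.120.20.0/25 (202.120.20.0 - 202.120.20.127) does not contain 202.120.20.138
  202.120.28.128/25 (202.120.28.128 - 202.120.28.255) does not contain 202.120.20.138
  202.120.21.0/24 (202.120.21.0 - 202.120.21.255) does not contain 202.120.20.138
  203.120.16.0/21 (203.120.16.0 - 203.120.23.255) does not contain 202.120.20.138
Longest matching prefix is /20 -> next hop ACCESS1.

ACCESS1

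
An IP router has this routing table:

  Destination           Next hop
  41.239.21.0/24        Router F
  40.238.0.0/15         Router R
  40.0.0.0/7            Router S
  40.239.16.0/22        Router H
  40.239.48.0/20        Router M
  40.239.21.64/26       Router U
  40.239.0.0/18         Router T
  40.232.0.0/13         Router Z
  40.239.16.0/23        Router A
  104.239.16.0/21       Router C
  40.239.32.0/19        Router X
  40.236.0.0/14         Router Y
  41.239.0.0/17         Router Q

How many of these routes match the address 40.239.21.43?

Prefixes containing 40.239.21.43:
  40.0.0.0/7 (40.0.0.0 - 41.255.255.255)
  40.232.0.0/13 (40.232.0.0 - 40.239.255.255)
  40.236.0.0/14 (40.236.0.0 - 40.239.255.255)
  40.238.0.0/15 (40.238.0.0 - 40.239.255.255)
  40.239.0.0/18 (40.239.0.0 - 40.239.63.255)
Total matching entries: 5.

5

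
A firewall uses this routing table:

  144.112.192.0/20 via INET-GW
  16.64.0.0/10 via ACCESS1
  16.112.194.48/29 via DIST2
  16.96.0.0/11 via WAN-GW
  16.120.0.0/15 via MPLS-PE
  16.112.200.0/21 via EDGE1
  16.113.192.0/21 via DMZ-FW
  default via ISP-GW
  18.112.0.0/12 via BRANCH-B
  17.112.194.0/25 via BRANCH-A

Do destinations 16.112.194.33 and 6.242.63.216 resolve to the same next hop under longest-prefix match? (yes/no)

16.112.194.33: longest match 16.96.0.0/11 -> WAN-GW
6.242.63.216: longest match 0.0.0.0/0 -> ISP-GW

no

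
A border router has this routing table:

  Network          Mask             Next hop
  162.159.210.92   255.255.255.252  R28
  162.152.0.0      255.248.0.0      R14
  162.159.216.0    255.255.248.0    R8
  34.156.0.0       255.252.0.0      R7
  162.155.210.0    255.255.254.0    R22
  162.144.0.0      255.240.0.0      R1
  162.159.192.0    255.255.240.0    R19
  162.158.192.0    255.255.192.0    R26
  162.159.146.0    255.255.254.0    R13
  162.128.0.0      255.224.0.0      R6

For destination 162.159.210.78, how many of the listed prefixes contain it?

3

Prefixes containing 162.159.210.78:
  162.128.0.0/11 (162.128.0.0 - 162.159.255.255)
  162.144.0.0/12 (162.144.0.0 - 162.159.255.255)
  162.152.0.0/13 (162.152.0.0 - 162.159.255.255)
Total matching entries: 3.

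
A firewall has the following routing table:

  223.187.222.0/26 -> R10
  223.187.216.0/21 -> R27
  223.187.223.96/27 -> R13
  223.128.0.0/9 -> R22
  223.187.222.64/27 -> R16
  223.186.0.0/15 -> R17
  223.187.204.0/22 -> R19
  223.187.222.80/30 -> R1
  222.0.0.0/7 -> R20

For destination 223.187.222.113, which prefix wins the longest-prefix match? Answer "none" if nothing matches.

Entries matching 223.187.222.113:
  222.0.0.0/7 (222.0.0.0 - 223.255.255.255)
  223.128.0.0/9 (223.128.0.0 - 223.255.255.255)
  223.186.0.0/15 (223.186.0.0 - 223.187.255.255)
  223.187.216.0/21 (223.187.216.0 - 223.187.223.255)
Most specific is 223.187.216.0/21.

223.187.216.0/21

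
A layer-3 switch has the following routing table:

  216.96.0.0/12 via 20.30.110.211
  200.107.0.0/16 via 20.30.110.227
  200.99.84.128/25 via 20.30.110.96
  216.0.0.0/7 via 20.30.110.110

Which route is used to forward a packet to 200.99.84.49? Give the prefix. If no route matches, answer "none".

none

200.99.84.49 is outside every listed prefix and there is no default route.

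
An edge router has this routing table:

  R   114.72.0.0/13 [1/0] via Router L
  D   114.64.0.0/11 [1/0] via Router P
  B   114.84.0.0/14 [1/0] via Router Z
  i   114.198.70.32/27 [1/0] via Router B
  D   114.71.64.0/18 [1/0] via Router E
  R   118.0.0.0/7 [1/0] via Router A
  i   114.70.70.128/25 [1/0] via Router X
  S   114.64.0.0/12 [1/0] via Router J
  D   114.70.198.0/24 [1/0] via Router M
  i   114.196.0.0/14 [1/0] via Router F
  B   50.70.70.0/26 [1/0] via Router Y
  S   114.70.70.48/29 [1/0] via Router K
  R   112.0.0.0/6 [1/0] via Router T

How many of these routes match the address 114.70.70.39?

3

Prefixes containing 114.70.70.39:
  112.0.0.0/6 (112.0.0.0 - 115.255.255.255)
  114.64.0.0/11 (114.64.0.0 - 114.95.255.255)
  114.64.0.0/12 (114.64.0.0 - 114.79.255.255)
Total matching entries: 3.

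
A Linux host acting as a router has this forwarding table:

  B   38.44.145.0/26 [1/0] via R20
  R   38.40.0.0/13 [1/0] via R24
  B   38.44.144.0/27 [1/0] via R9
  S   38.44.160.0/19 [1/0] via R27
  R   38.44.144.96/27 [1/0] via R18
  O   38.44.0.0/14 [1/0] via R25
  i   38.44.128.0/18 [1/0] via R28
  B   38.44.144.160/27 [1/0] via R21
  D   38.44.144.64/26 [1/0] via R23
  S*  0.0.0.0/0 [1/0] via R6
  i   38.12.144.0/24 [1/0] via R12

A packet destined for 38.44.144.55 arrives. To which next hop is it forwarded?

Routes whose prefix contains 38.44.144.55:
  0.0.0.0/0 (default, matches everything) -> R6
  38.40.0.0/13 (38.40.0.0 - 38.47.255.255) -> R24
  38.44.0.0/14 (38.44.0.0 - 38.47.255.255) -> R25
  38.44.128.0/18 (38.44.128.0 - 38.44.191.255) -> R28
More-specific entries that do NOT match:
  38.44.144.0/27 (38.44.144.0 - 38.44.144.31) does not contain 38.44.144.55
  38.44.144.96/27 (38.44.144.96 - 38.44.144.127) does not contain 38.44.144.55
  38.44.144.160/27 (38.44.144.160 - 38.44.144.191) does not contain 38.44.144.55
  38.44.145.0/26 (38.44.145.0 - 38.44.145.63) does not contain 38.44.144.55
  38.44.144.64/26 (38.44.144.64 - 38.44.144.127) does not contain 38.44.144.55
  38.12.144.0/24 (38.12.144.0 - 38.12.144.255) does not contain 38.44.144.55
  38.44.160.0/19 (38.44.160.0 - 38.44.191.255) does not contain 38.44.144.55
Longest matching prefix is /18 -> next hop R28.

R28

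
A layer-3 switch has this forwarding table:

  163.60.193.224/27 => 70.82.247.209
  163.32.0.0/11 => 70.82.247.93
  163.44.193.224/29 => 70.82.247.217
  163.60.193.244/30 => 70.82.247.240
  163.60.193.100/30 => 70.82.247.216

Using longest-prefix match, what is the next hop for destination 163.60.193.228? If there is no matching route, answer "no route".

70.82.247.209

Routes whose prefix contains 163.60.193.228:
  163.32.0.0/11 (163.32.0.0 - 163.63.255.255) -> 70.82.247.93
  163.60.193.224/27 (163.60.193.224 - 163.60.193.255) -> 70.82.247.209
More-specific entries that do NOT match:
  163.60.193.244/30 (163.60.193.244 - 163.60.193.247) does not contain 163.60.193.228
  163.60.193.100/30 (163.60.193.100 - 163.60.193.103) does not contain 163.60.193.228
  163.44.193.224/29 (163.44.193.224 - 163.44.193.231) does not contain 163.60.193.228
Longest matching prefix is /27 -> next hop 70.82.247.209.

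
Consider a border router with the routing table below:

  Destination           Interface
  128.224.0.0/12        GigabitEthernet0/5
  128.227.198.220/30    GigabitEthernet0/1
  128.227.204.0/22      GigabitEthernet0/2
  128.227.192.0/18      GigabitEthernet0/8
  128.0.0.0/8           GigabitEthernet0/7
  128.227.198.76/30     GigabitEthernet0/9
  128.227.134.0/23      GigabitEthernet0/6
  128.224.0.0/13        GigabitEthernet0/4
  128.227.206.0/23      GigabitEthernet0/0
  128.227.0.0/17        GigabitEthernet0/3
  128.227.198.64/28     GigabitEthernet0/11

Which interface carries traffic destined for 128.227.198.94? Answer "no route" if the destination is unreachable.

GigabitEthernet0/8

Routes whose prefix contains 128.227.198.94:
  128.0.0.0/8 (128.0.0.0 - 128.255.255.255) -> GigabitEthernet0/7
  128.224.0.0/12 (128.224.0.0 - 128.239.255.255) -> GigabitEthernet0/5
  128.224.0.0/13 (128.224.0.0 - 128.231.255.255) -> GigabitEthernet0/4
  128.227.192.0/18 (128.227.192.0 - 128.227.255.255) -> GigabitEthernet0/8
More-specific entries that do NOT match:
  128.227.198.220/30 (128.227.198.220 - 128.227.198.223) does not contain 128.227.198.94
  128.227.198.76/30 (128.227.198.76 - 128.227.198.79) does not contain 128.227.198.94
  128.227.198.64/28 (128.227.198.64 - 128.227.198.79) does not contain 128.227.198.94
  128.227.134.0/23 (128.227.134.0 - 128.227.135.255) does not contain 128.227.198.94
  128.227.206.0/23 (128.227.206.0 - 128.227.207.255) does not contain 128.227.198.94
  128.227.204.0/22 (128.227.204.0 - 128.227.207.255) does not contain 128.227.198.94
Longest matching prefix is /18 -> interface GigabitEthernet0/8.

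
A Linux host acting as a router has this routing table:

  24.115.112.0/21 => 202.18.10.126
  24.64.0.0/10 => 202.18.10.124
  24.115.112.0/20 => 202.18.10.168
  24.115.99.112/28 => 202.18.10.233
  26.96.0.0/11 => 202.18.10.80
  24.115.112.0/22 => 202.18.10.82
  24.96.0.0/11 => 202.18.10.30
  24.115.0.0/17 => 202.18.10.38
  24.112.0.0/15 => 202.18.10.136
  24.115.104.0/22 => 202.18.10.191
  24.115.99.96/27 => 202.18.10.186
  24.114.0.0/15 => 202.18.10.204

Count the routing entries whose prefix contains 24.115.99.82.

Prefixes containing 24.115.99.82:
  24.64.0.0/10 (24.64.0.0 - 24.127.255.255)
  24.96.0.0/11 (24.96.0.0 - 24.127.255.255)
  24.114.0.0/15 (24.114.0.0 - 24.115.255.255)
  24.115.0.0/17 (24.115.0.0 - 24.115.127.255)
Total matching entries: 4.

4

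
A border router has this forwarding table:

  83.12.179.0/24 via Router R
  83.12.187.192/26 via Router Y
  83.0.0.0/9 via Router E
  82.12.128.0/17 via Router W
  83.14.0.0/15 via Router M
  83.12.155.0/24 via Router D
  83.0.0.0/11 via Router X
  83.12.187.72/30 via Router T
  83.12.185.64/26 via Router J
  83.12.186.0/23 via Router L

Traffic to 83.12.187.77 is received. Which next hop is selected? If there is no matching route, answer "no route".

Routes whose prefix contains 83.12.187.77:
  83.0.0.0/9 (83.0.0.0 - 83.127.255.255) -> Router E
  83.0.0.0/11 (83.0.0.0 - 83.31.255.255) -> Router X
  83.12.186.0/23 (83.12.186.0 - 83.12.187.255) -> Router L
More-specific entries that do NOT match:
  83.12.187.72/30 (83.12.187.72 - 83.12.187.75) does not contain 83.12.187.77
  83.12.187.192/26 (83.12.187.192 - 83.12.187.255) does not contain 83.12.187.77
  83.12.185.64/26 (83.12.185.64 - 83.12.185.127) does not contain 83.12.187.77
  83.12.179.0/24 (83.12.179.0 - 83.12.179.255) does not contain 83.12.187.77
  83.12.155.0/24 (83.12.155.0 - 83.12.155.255) does not contain 83.12.187.77
Longest matching prefix is /23 -> next hop Router L.

Router L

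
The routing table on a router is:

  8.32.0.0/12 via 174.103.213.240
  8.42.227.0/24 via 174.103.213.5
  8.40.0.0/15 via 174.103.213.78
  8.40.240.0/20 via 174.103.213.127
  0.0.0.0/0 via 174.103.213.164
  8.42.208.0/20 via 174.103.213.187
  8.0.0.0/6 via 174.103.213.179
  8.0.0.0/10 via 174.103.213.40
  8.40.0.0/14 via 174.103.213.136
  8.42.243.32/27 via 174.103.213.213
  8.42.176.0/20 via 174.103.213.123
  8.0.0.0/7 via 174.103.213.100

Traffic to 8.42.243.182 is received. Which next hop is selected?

174.103.213.136

Routes whose prefix contains 8.42.243.182:
  0.0.0.0/0 (default, matches everything) -> 174.103.213.164
  8.0.0.0/6 (8.0.0.0 - 11.255.255.255) -> 174.103.213.179
  8.0.0.0/7 (8.0.0.0 - 9.255.255.255) -> 174.103.213.100
  8.0.0.0/10 (8.0.0.0 - 8.63.255.255) -> 174.103.213.40
  8.32.0.0/12 (8.32.0.0 - 8.47.255.255) -> 174.103.213.240
  8.40.0.0/14 (8.40.0.0 - 8.43.255.255) -> 174.103.213.136
More-specific entries that do NOT match:
  8.42.243.32/27 (8.42.243.32 - 8.42.243.63) does not contain 8.42.243.182
  8.42.227.0/24 (8.42.227.0 - 8.42.227.255) does not contain 8.42.243.182
  8.40.240.0/20 (8.40.240.0 - 8.40.255.255) does not contain 8.42.243.182
  8.42.208.0/20 (8.42.208.0 - 8.42.223.255) does not contain 8.42.243.182
  8.42.176.0/20 (8.42.176.0 - 8.42.191.255) does not contain 8.42.243.182
  8.40.0.0/15 (8.40.0.0 - 8.41.255.255) does not contain 8.42.243.182
Longest matching prefix is /14 -> next hop 174.103.213.136.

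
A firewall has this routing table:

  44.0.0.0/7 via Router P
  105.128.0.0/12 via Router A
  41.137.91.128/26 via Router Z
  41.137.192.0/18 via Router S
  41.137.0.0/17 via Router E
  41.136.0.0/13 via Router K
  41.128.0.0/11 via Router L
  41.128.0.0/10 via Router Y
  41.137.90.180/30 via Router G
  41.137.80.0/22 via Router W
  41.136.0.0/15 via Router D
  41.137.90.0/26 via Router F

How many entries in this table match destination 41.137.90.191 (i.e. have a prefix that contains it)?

Prefixes containing 41.137.90.191:
  41.128.0.0/10 (41.128.0.0 - 41.191.255.255)
  41.128.0.0/11 (41.128.0.0 - 41.159.255.255)
  41.136.0.0/13 (41.136.0.0 - 41.143.255.255)
  41.136.0.0/15 (41.136.0.0 - 41.137.255.255)
  41.137.0.0/17 (41.137.0.0 - 41.137.127.255)
Total matching entries: 5.

5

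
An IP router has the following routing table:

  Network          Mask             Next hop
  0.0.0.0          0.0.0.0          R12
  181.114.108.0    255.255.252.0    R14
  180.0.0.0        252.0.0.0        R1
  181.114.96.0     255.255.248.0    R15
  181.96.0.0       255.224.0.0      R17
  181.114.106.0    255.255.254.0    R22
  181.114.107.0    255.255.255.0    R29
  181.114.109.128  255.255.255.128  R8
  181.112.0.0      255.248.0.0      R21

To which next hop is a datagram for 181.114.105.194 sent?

Routes whose prefix contains 181.114.105.194:
  0.0.0.0/0 (default, matches everything) -> R12
  180.0.0.0/6 (180.0.0.0 - 183.255.255.255) -> R1
  181.96.0.0/11 (181.96.0.0 - 181.127.255.255) -> R17
  181.112.0.0/13 (181.112.0.0 - 181.119.255.255) -> R21
More-specific entries that do NOT match:
  181.114.109.128/25 (181.114.109.128 - 181.114.109.255) does not contain 181.114.105.194
  181.114.107.0/24 (181.114.107.0 - 181.114.107.255) does not contain 181.114.105.194
  181.114.106.0/23 (181.114.106.0 - 181.114.107.255) does not contain 181.114.105.194
  181.114.108.0/22 (181.114.108.0 - 181.114.111.255) does not contain 181.114.105.194
  181.114.96.0/21 (181.114.96.0 - 181.114.103.255) does not contain 181.114.105.194
Longest matching prefix is /13 -> next hop R21.

R21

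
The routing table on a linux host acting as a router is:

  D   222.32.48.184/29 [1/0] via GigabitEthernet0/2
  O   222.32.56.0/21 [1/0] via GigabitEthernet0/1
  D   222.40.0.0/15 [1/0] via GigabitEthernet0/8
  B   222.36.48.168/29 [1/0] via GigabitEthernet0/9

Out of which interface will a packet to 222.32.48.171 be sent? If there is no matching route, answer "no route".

no route

No entry's prefix contains 222.32.48.171; there is no default route.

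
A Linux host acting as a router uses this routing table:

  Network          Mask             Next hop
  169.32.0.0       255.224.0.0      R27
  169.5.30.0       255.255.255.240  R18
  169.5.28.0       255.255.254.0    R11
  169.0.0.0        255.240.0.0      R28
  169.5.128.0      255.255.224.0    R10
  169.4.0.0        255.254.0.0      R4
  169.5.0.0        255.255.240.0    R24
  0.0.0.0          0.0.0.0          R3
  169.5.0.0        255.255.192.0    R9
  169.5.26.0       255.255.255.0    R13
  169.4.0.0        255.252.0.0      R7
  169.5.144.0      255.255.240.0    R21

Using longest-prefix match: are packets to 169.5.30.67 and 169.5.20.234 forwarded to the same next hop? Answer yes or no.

yes

169.5.30.67: longest match 169.5.0.0/18 -> R9
169.5.20.234: longest match 169.5.0.0/18 -> R9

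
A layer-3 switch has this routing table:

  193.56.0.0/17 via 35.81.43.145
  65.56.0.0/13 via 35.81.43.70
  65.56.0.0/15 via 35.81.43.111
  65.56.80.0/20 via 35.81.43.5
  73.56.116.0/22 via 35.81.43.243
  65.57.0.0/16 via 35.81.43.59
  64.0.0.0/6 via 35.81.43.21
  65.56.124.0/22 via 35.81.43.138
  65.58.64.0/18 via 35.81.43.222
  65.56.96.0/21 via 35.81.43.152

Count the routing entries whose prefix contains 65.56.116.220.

3

Prefixes containing 65.56.116.220:
  64.0.0.0/6 (64.0.0.0 - 67.255.255.255)
  65.56.0.0/13 (65.56.0.0 - 65.63.255.255)
  65.56.0.0/15 (65.56.0.0 - 65.57.255.255)
Total matching entries: 3.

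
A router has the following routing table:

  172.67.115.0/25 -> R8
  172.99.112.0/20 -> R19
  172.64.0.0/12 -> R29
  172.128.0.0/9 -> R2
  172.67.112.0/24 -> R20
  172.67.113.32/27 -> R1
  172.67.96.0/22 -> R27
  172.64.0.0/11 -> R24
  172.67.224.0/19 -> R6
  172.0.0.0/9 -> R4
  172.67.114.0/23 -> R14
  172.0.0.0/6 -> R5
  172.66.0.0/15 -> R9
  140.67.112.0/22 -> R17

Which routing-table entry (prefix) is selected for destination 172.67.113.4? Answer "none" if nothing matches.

Entries matching 172.67.113.4:
  172.0.0.0/6 (172.0.0.0 - 175.255.255.255)
  172.0.0.0/9 (172.0.0.0 - 172.127.255.255)
  172.64.0.0/11 (172.64.0.0 - 172.95.255.255)
  172.64.0.0/12 (172.64.0.0 - 172.79.255.255)
  172.66.0.0/15 (172.66.0.0 - 172.67.255.255)
Most specific is 172.66.0.0/15.

172.66.0.0/15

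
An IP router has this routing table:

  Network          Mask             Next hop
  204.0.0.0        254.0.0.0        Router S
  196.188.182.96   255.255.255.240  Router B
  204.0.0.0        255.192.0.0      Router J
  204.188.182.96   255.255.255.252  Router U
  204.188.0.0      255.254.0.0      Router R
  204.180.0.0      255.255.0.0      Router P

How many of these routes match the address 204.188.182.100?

2

Prefixes containing 204.188.182.100:
  204.0.0.0/7 (204.0.0.0 - 205.255.255.255)
  204.188.0.0/15 (204.188.0.0 - 204.189.255.255)
Total matching entries: 2.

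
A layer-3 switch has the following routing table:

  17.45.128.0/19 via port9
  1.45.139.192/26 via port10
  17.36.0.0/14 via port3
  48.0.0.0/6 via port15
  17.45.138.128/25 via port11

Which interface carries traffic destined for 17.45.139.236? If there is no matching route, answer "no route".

Routes whose prefix contains 17.45.139.236:
  17.45.128.0/19 (17.45.128.0 - 17.45.159.255) -> port9
More-specific entries that do NOT match:
  1.45.139.192/26 (1.45.139.192 - 1.45.139.255) does not contain 17.45.139.236
  17.45.138.128/25 (17.45.138.128 - 17.45.138.255) does not contain 17.45.139.236
Longest matching prefix is /19 -> interface port9.

port9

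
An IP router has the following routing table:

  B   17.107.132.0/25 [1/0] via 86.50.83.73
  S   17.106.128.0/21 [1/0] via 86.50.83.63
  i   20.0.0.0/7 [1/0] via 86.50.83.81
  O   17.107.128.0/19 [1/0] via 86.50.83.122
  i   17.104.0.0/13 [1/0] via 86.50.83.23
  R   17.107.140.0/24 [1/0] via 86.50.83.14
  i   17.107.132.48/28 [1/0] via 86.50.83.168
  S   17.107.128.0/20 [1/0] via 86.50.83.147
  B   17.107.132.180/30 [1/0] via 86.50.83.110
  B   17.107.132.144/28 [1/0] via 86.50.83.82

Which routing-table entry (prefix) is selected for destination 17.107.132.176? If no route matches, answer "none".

17.107.128.0/20

Entries matching 17.107.132.176:
  17.104.0.0/13 (17.104.0.0 - 17.111.255.255)
  17.107.128.0/19 (17.107.128.0 - 17.107.159.255)
  17.107.128.0/20 (17.107.128.0 - 17.107.143.255)
Most specific is 17.107.128.0/20.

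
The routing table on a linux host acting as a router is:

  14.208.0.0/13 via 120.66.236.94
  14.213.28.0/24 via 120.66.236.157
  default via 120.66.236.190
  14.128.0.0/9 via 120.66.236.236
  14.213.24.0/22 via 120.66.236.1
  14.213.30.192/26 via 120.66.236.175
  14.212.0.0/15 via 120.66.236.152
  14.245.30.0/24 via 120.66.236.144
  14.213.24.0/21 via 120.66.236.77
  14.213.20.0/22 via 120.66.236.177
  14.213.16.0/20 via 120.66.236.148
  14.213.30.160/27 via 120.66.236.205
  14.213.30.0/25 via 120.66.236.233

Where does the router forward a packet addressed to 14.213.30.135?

120.66.236.77

Routes whose prefix contains 14.213.30.135:
  0.0.0.0/0 (default, matches everything) -> 120.66.236.190
  14.128.0.0/9 (14.128.0.0 - 14.255.255.255) -> 120.66.236.236
  14.208.0.0/13 (14.208.0.0 - 14.215.255.255) -> 120.66.236.94
  14.212.0.0/15 (14.212.0.0 - 14.213.255.255) -> 120.66.236.152
  14.213.16.0/20 (14.213.16.0 - 14.213.31.255) -> 120.66.236.148
  14.213.24.0/21 (14.213.24.0 - 14.213.31.255) -> 120.66.236.77
More-specific entries that do NOT match:
  14.213.30.160/27 (14.213.30.160 - 14.213.30.191) does not contain 14.213.30.135
  14.213.30.192/26 (14.213.30.192 - 14.213.30.255) does not contain 14.213.30.135
  14.213.30.0/25 (14.213.30.0 - 14.213.30.127) does not contain 14.213.30.135
  14.213.28.0/24 (14.213.28.0 - 14.213.28.255) does not contain 14.213.30.135
  14.245.30.0/24 (14.245.30.0 - 14.245.30.255) does not contain 14.213.30.135
  14.213.24.0/22 (14.213.24.0 - 14.213.27.255) does not contain 14.213.30.135
  14.213.20.0/22 (14.213.20.0 - 14.213.23.255) does not contain 14.213.30.135
Longest matching prefix is /21 -> next hop 120.66.236.77.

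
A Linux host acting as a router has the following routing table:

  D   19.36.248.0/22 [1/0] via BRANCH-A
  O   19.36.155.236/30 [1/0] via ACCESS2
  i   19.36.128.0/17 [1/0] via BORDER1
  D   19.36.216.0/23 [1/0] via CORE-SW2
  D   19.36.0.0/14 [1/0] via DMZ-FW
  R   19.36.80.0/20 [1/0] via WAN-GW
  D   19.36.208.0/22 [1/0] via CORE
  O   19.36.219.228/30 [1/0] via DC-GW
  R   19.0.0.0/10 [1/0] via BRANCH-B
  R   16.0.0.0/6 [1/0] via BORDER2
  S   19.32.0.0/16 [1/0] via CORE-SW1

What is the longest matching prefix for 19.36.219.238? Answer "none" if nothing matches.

Entries matching 19.36.219.238:
  16.0.0.0/6 (16.0.0.0 - 19.255.255.255)
  19.0.0.0/10 (19.0.0.0 - 19.63.255.255)
  19.36.0.0/14 (19.36.0.0 - 19.39.255.255)
  19.36.128.0/17 (19.36.128.0 - 19.36.255.255)
Most specific is 19.36.128.0/17.

19.36.128.0/17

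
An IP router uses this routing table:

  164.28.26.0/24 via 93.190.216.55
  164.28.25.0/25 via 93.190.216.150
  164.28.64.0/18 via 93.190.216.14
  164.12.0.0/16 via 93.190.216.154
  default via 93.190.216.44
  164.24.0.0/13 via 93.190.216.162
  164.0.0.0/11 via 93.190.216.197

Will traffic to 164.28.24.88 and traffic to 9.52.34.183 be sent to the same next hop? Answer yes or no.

no

164.28.24.88: longest match 164.24.0.0/13 -> 93.190.216.162
9.52.34.183: longest match 0.0.0.0/0 -> 93.190.216.44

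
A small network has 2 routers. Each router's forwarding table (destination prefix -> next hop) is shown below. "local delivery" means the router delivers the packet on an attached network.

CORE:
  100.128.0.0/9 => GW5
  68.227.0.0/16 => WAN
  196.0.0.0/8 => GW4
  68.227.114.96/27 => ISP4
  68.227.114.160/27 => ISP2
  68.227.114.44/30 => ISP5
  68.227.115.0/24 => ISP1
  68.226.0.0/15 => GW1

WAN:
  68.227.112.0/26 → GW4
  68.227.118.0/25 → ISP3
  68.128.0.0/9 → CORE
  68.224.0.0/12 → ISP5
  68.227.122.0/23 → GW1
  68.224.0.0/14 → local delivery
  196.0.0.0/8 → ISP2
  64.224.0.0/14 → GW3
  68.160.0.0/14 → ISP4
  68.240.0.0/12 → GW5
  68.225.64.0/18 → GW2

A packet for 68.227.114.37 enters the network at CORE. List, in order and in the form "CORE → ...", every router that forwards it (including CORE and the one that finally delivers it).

At CORE: longest match for 68.227.114.37 is 68.227.0.0/16 -> WAN
At WAN: longest match for 68.227.114.37 is 68.224.0.0/14 -> local delivery

CORE → WAN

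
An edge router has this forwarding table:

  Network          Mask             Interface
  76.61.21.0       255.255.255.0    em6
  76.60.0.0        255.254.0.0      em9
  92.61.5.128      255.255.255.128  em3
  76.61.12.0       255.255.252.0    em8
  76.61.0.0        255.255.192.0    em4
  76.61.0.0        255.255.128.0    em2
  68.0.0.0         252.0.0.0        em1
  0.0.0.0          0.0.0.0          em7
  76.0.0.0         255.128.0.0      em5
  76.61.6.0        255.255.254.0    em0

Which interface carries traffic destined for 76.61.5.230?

em4

Routes whose prefix contains 76.61.5.230:
  0.0.0.0/0 (default, matches everything) -> em7
  76.0.0.0/9 (76.0.0.0 - 76.127.255.255) -> em5
  76.60.0.0/15 (76.60.0.0 - 76.61.255.255) -> em9
  76.61.0.0/17 (76.61.0.0 - 76.61.127.255) -> em2
  76.61.0.0/18 (76.61.0.0 - 76.61.63.255) -> em4
More-specific entries that do NOT match:
  92.61.5.128/25 (92.61.5.128 - 92.61.5.255) does not contain 76.61.5.230
  76.61.21.0/24 (76.61.21.0 - 76.61.21.255) does not contain 76.61.5.230
  76.61.6.0/23 (76.61.6.0 - 76.61.7.255) does not contain 76.61.5.230
  76.61.12.0/22 (76.61.12.0 - 76.61.15.255) does not contain 76.61.5.230
Longest matching prefix is /18 -> interface em4.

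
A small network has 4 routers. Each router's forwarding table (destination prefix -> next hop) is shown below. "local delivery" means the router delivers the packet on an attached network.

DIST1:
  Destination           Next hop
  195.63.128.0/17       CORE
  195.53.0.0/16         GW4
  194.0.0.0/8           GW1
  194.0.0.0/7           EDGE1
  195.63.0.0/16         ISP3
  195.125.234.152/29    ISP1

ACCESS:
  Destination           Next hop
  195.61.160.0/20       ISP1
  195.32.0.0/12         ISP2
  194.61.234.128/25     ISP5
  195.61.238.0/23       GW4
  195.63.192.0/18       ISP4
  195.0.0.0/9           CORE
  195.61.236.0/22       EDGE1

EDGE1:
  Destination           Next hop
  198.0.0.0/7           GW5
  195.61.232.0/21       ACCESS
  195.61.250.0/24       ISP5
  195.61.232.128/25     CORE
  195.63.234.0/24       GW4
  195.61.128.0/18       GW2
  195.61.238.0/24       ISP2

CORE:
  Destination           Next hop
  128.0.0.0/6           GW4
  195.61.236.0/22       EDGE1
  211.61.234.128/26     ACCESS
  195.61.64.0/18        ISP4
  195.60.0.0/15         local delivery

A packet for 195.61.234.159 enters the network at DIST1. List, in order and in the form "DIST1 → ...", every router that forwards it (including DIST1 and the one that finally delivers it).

DIST1 → EDGE1 → ACCESS → CORE

At DIST1: longest match for 195.61.234.159 is 194.0.0.0/7 -> EDGE1
At EDGE1: longest match for 195.61.234.159 is 195.61.232.0/21 -> ACCESS
At ACCESS: longest match for 195.61.234.159 is 195.0.0.0/9 -> CORE
At CORE: longest match for 195.61.234.159 is 195.60.0.0/15 -> local delivery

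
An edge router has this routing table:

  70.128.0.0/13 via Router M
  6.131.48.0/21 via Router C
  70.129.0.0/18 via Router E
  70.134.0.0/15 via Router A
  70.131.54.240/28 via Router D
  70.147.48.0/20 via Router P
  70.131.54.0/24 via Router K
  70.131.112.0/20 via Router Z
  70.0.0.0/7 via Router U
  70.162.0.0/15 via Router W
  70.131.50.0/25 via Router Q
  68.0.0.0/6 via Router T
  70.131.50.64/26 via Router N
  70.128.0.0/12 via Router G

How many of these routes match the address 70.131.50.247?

Prefixes containing 70.131.50.247:
  68.0.0.0/6 (68.0.0.0 - 71.255.255.255)
  70.0.0.0/7 (70.0.0.0 - 71.255.255.255)
  70.128.0.0/12 (70.128.0.0 - 70.143.255.255)
  70.128.0.0/13 (70.128.0.0 - 70.135.255.255)
Total matching entries: 4.

4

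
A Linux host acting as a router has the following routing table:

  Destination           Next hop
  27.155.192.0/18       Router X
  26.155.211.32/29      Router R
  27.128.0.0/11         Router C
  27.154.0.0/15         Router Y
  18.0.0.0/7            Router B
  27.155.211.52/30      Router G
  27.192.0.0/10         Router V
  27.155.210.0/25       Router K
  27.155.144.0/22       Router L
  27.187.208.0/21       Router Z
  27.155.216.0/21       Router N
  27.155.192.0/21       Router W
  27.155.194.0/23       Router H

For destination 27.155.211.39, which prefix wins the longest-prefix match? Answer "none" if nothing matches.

Entries matching 27.155.211.39:
  27.128.0.0/11 (27.128.0.0 - 27.159.255.255)
  27.154.0.0/15 (27.154.0.0 - 27.155.255.255)
  27.155.192.0/18 (27.155.192.0 - 27.155.255.255)
Most specific is 27.155.192.0/18.

27.155.192.0/18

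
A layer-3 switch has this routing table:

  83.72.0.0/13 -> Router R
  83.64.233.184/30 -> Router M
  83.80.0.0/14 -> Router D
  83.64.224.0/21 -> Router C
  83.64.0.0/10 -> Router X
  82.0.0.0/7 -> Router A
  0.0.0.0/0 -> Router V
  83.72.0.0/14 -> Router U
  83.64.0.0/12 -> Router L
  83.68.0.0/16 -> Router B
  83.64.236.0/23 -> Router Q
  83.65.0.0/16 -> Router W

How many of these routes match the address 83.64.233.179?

4

Prefixes containing 83.64.233.179:
  0.0.0.0/0 (default, matches everything)
  82.0.0.0/7 (82.0.0.0 - 83.255.255.255)
  83.64.0.0/10 (83.64.0.0 - 83.127.255.255)
  83.64.0.0/12 (83.64.0.0 - 83.79.255.255)
Total matching entries: 4.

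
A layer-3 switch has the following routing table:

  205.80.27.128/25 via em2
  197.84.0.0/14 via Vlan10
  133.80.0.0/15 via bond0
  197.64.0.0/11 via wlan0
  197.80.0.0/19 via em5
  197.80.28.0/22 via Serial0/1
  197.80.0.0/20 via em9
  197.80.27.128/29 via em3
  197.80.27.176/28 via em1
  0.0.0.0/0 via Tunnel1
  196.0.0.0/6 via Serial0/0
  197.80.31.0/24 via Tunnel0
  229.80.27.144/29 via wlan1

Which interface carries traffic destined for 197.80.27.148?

Routes whose prefix contains 197.80.27.148:
  0.0.0.0/0 (default, matches everything) -> Tunnel1
  196.0.0.0/6 (196.0.0.0 - 199.255.255.255) -> Serial0/0
  197.64.0.0/11 (197.64.0.0 - 197.95.255.255) -> wlan0
  197.80.0.0/19 (197.80.0.0 - 197.80.31.255) -> em5
More-specific entries that do NOT match:
  197.80.27.128/29 (197.80.27.128 - 197.80.27.135) does not contain 197.80.27.148
  229.80.27.144/29 (229.80.27.144 - 229.80.27.151) does not contain 197.80.27.148
  197.80.27.176/28 (197.80.27.176 - 197.80.27.191) does not contain 197.80.27.148
  205.80.27.128/25 (205.80.27.128 - 205.80.27.255) does not contain 197.80.27.148
  197.80.31.0/24 (197.80.31.0 - 197.80.31.255) does not contain 197.80.27.148
  197.80.28.0/22 (197.80.28.0 - 197.80.31.255) does not contain 197.80.27.148
  197.80.0.0/20 (197.80.0.0 - 197.80.15.255) does not contain 197.80.27.148
Longest matching prefix is /19 -> interface em5.

em5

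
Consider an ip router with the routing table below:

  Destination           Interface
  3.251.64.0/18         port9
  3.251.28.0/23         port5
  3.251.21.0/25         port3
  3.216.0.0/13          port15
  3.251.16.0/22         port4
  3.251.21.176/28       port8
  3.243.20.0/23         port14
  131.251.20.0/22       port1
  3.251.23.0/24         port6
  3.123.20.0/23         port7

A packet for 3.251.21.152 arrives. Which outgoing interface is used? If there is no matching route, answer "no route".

No entry's prefix contains 3.251.21.152; there is no default route.

no route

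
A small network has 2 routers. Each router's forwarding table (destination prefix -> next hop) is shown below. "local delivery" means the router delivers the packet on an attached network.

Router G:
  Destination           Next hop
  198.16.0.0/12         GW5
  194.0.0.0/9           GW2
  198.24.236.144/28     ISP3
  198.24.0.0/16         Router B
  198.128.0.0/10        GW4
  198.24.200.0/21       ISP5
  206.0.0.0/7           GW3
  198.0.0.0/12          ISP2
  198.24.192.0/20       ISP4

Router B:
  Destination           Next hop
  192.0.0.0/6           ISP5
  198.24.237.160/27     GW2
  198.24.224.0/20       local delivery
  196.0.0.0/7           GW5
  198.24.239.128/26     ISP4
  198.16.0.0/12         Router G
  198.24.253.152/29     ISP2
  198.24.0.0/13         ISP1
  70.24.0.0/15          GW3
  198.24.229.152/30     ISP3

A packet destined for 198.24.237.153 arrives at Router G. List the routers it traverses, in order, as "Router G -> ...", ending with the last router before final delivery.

At Router G: longest match for 198.24.237.153 is 198.24.0.0/16 -> Router B
At Router B: longest match for 198.24.237.153 is 198.24.224.0/20 -> local delivery

Router G -> Router B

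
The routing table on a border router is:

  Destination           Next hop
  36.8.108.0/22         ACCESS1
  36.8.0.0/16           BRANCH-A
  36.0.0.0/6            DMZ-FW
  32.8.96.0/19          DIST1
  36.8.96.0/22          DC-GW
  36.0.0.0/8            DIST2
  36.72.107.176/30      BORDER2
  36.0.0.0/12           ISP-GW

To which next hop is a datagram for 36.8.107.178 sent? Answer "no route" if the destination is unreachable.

BRANCH-A

Routes whose prefix contains 36.8.107.178:
  36.0.0.0/6 (36.0.0.0 - 39.255.255.255) -> DMZ-FW
  36.0.0.0/8 (36.0.0.0 - 36.255.255.255) -> DIST2
  36.0.0.0/12 (36.0.0.0 - 36.15.255.255) -> ISP-GW
  36.8.0.0/16 (36.8.0.0 - 36.8.255.255) -> BRANCH-A
More-specific entries that do NOT match:
  36.72.107.176/30 (36.72.107.176 - 36.72.107.179) does not contain 36.8.107.178
  36.8.108.0/22 (36.8.108.0 - 36.8.111.255) does not contain 36.8.107.178
  36.8.96.0/22 (36.8.96.0 - 36.8.99.255) does not contain 36.8.107.178
  32.8.96.0/19 (32.8.96.0 - 32.8.127.255) does not contain 36.8.107.178
Longest matching prefix is /16 -> next hop BRANCH-A.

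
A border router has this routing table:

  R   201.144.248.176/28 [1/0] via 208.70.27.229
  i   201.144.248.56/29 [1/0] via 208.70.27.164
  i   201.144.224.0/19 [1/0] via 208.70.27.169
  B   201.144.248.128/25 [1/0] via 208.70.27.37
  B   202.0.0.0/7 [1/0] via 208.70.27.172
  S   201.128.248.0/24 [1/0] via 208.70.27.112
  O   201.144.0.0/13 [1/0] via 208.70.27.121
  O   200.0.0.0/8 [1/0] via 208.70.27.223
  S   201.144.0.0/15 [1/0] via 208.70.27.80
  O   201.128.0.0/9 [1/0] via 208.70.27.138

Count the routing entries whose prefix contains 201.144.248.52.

4

Prefixes containing 201.144.248.52:
  201.128.0.0/9 (201.128.0.0 - 201.255.255.255)
  201.144.0.0/13 (201.144.0.0 - 201.151.255.255)
  201.144.0.0/15 (201.144.0.0 - 201.145.255.255)
  201.144.224.0/19 (201.144.224.0 - 201.144.255.255)
Total matching entries: 4.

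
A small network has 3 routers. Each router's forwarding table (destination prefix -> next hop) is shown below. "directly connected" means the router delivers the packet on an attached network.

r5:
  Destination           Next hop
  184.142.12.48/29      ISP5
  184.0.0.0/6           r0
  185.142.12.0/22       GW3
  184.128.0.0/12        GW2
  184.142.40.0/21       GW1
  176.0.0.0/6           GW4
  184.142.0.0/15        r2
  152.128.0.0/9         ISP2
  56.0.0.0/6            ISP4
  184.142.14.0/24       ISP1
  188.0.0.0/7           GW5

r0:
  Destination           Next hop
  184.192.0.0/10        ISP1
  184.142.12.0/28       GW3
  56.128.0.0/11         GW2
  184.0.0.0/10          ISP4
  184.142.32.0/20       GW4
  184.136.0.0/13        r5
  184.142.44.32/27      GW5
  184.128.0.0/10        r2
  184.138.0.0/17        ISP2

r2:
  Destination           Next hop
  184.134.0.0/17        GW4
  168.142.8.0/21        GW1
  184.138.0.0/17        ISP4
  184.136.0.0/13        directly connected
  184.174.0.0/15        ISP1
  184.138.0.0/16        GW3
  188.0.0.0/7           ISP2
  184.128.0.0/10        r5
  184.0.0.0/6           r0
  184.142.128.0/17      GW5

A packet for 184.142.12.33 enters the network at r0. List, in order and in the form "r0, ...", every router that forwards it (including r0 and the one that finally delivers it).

At r0: longest match for 184.142.12.33 is 184.136.0.0/13 -> r5
At r5: longest match for 184.142.12.33 is 184.142.0.0/15 -> r2
At r2: longest match for 184.142.12.33 is 184.136.0.0/13 -> directly connected

r0, r5, r2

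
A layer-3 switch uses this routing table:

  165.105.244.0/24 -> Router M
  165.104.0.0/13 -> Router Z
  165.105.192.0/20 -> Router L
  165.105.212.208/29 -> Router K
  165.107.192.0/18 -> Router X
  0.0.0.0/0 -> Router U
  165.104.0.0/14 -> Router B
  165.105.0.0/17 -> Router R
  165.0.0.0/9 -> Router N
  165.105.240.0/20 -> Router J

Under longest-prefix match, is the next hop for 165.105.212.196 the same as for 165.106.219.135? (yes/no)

165.105.212.196: longest match 165.104.0.0/14 -> Router B
165.106.219.135: longest match 165.104.0.0/14 -> Router B

yes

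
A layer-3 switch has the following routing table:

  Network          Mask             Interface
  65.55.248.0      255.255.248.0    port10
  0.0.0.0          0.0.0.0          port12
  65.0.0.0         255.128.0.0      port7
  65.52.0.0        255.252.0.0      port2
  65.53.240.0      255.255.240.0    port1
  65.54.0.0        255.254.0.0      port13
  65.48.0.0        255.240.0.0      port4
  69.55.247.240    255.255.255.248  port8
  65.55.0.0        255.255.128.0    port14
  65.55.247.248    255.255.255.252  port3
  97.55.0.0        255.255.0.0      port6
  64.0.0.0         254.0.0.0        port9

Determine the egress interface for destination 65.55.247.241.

Routes whose prefix contains 65.55.247.241:
  0.0.0.0/0 (default, matches everything) -> port12
  64.0.0.0/7 (64.0.0.0 - 65.255.255.255) -> port9
  65.0.0.0/9 (65.0.0.0 - 65.127.255.255) -> port7
  65.48.0.0/12 (65.48.0.0 - 65.63.255.255) -> port4
  65.52.0.0/14 (65.52.0.0 - 65.55.255.255) -> port2
  65.54.0.0/15 (65.54.0.0 - 65.55.255.255) -> port13
More-specific entries that do NOT match:
  65.55.247.248/30 (65.55.247.248 - 65.55.247.251) does not contain 65.55.247.241
  69.55.247.240/29 (69.55.247.240 - 69.55.247.247) does not contain 65.55.247.241
  65.55.248.0/21 (65.55.248.0 - 65.55.255.255) does not contain 65.55.247.241
  65.53.240.0/20 (65.53.240.0 - 65.53.255.255) does not contain 65.55.247.241
  65.55.0.0/17 (65.55.0.0 - 65.55.127.255) does not contain 65.55.247.241
  97.55.0.0/16 (97.55.0.0 - 97.55.255.255) does not contain 65.55.247.241
Longest matching prefix is /15 -> interface port13.

port13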